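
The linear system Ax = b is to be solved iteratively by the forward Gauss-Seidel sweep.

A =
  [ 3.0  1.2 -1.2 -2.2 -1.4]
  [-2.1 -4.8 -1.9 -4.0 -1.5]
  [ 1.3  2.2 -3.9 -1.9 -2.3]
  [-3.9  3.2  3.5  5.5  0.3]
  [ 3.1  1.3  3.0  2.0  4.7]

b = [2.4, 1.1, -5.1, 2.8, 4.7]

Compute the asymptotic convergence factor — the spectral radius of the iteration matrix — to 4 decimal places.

Write A = D+L+U with D = diag(3, -4.8, -3.9, 5.5, 4.7).
T_GS = -(D+L)⁻¹U: row 0 first, T[0,3] = -(-2.2)/(3) = +0.7333; later rows by forward substitution.
  T[0,:] = [+0.0000, -0.4000, +0.4000, +0.7333, +0.4667]
  T[1,:] = [+0.0000, +0.1750, -0.5708, -1.1542, -0.5167]
  T[2,:] = [+0.0000, -0.0346, -0.1887, -0.8938, -0.7256]
  T[3,:] = [+0.0000, -0.3634, +0.7358, +1.7603, +1.0387]
  T[4,:] = [+0.0000, +0.3922, -0.2986, -0.3430, -0.1437]
moduli |λ_i(T)| = 1.3621, 0.4282, 0.1571, 0.0303, 0.0000.
spectral radius ρ = 1.3621; 1.3621 > 1, so it fails to converge.

1.3621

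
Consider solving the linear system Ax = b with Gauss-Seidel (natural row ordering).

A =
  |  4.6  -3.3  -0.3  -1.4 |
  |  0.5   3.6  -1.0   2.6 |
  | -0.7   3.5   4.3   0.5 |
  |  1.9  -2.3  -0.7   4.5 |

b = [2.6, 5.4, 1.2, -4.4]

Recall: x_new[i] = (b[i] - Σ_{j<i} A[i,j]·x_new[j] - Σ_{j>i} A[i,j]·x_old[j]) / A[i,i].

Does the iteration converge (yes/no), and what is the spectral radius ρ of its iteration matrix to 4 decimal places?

Split A = D + L + U, D = diag(4.6, 3.6, 4.3, 4.5).
GS T = -(D+L)⁻¹U: row 0 first, T[0,1] = -(-3.3)/(4.6) = +0.7174; later rows by forward substitution.
  T[0,:] = [+0.0000, +0.7174, +0.0652, +0.3043]
  T[1,:] = [+0.0000, -0.0996, +0.2687, -0.7645]
  T[2,:] = [+0.0000, +0.1979, -0.2081, +0.5555]
  T[3,:] = [+0.0000, -0.3230, +0.0774, -0.4328]
|roots of det(T-λI)|: 0.9323, 0.2361, 0.0444, 0.0000.
spectral radius ρ = 0.9323; 0.9323 < 1: convergent.

yes, ρ = 0.9323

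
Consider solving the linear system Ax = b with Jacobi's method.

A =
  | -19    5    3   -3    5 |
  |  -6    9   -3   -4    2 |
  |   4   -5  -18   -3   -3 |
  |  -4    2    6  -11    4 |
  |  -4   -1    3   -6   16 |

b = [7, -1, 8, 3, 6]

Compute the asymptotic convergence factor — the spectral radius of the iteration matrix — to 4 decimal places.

0.9082

Diagonal D = diag(-19, 9, -18, -11, 16); L, U strict lower/upper.
Jacobi T = -D⁻¹(L+U): T[4,0] = -(-4)/(16) = +0.2500; T[4,4] = 0.
  T[0,:] = [+0.0000, +0.2632, +0.1579, -0.1579, +0.2632]
  T[1,:] = [+0.6667, +0.0000, +0.3333, +0.4444, -0.2222]
  T[2,:] = [+0.2222, -0.2778, +0.0000, -0.1667, -0.1667]
  T[3,:] = [-0.3636, +0.1818, +0.5455, +0.0000, +0.3636]
  T[4,:] = [+0.2500, +0.0625, -0.1875, +0.3750, +0.0000]
moduli |λ_i(T)| = 0.9082, 0.4213, 0.4213, 0.4001, 0.1820.
ρ = 0.9082; 0.9082 < 1: convergent.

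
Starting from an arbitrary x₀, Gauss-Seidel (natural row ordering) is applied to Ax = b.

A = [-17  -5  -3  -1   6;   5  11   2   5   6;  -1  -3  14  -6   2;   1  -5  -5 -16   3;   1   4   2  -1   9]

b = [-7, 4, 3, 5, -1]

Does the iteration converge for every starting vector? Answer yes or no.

yes

Let D = diag(-17, 11, 14, -16, 9); L, U the strict triangles.
T_GS = -(D+L)⁻¹U: row 0 first, T[0,1] = -(-5)/(-17) = -0.2941; later rows by forward substitution.
  T[0,:] = [+0.0000, -0.2941, -0.1765, -0.0588, +0.3529]
  T[1,:] = [+0.0000, +0.1337, -0.1016, -0.4278, -0.7059]
  T[2,:] = [+0.0000, +0.0076, -0.0344, +0.3327, -0.2689]
  T[3,:] = [+0.0000, -0.0625, +0.0315, +0.0260, +0.5142]
  T[4,:] = [+0.0000, -0.0354, +0.0759, +0.1256, +0.3914]
|λ(T)| sorted: 0.6268, 0.1313, 0.1313, 0.0442, 0.0000.
ρ = 0.6268; 0.6268 < 1: convergent.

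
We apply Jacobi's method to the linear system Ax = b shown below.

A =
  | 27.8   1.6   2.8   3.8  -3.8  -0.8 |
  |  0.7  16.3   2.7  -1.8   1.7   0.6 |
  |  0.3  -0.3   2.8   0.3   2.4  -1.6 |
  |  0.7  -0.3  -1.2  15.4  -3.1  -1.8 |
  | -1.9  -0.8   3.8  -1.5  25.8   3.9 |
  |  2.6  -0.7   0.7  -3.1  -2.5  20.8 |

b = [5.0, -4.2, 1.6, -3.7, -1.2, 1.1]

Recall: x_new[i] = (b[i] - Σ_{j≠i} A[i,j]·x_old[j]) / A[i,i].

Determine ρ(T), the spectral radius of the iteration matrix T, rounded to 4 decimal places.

A = D + L + U where D = diag(27.8, 16.3, 2.8, 15.4, 25.8, 20.8).
T_J = -D⁻¹(L+U): T[4,0] = -(-1.9)/(25.8) = +0.0736; T[4,4] = 0.
  T[0,:] = [+0.0000, -0.0576, -0.1007, -0.1367, +0.1367, +0.0288]
  T[1,:] = [-0.0429, +0.0000, -0.1656, +0.1104, -0.1043, -0.0368]
  T[2,:] = [-0.1071, +0.1071, +0.0000, -0.1071, -0.8571, +0.5714]
  T[3,:] = [-0.0455, +0.0195, +0.0779, +0.0000, +0.2013, +0.1169]
  T[4,:] = [+0.0736, +0.0310, -0.1473, +0.0581, +0.0000, -0.1512]
  T[5,:] = [-0.1250, +0.0337, -0.0337, +0.1490, +0.1202, +0.0000]
|λ(T)| sorted: 0.3388, 0.2829, 0.2179, 0.1785, 0.1785, 0.0506.
spectral radius ρ = 0.3388; 0.3388 < 1 ⇒ converges.

0.3388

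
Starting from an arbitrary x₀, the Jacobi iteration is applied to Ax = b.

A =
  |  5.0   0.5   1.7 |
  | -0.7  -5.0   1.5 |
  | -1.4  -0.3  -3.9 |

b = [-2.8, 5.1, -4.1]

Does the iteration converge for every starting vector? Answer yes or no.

yes

Let D = diag(5, -5, -3.9); L, U the strict triangles.
T_J = -D⁻¹(L+U): T[0,2] = -(1.7)/(5) = -0.3400; T[0,0] = 0.
  T[0,:] = [+0.0000  -0.1000  -0.3400]
  T[1,:] = [-0.1400  +0.0000  +0.3000]
  T[2,:] = [-0.3590  -0.0769  +0.0000]
|eigenvalues of T|: 0.3640, 0.2986, 0.0654.
ρ = 0.3640; 0.3640 < 1, so it converges for any x₀.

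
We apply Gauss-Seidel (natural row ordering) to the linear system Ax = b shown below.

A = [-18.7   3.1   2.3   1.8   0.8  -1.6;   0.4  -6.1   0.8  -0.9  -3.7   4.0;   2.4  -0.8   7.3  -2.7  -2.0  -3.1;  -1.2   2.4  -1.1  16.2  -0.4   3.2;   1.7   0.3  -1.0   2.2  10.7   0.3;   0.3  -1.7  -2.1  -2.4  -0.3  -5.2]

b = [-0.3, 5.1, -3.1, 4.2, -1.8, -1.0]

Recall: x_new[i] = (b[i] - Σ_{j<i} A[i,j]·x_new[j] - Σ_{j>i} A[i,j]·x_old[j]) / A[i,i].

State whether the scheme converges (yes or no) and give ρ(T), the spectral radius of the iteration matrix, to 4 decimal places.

yes, ρ = 0.3983

Let D = diag(-18.7, -6.1, 7.3, 16.2, 10.7, -5.2); L, U the strict triangles.
Gauss-Seidel: T = -(D+L)⁻¹U, row 0 first, T[0,4] = -(0.8)/(-18.7) = +0.0428; later rows by forward substitution.
  T[0,:] = [+0.0000  +0.1658  +0.1230  +0.0963  +0.0428  -0.0856]
  T[1,:] = [+0.0000  +0.0109  +0.1392  -0.1412  -0.6038  +0.6501]
  T[2,:] = [+0.0000  -0.0533  -0.0252  +0.3227  +0.1937  +0.5240]
  T[3,:] = [+0.0000  +0.0070  -0.0132  +0.0500  +0.1305  -0.2646]
  T[4,:] = [+0.0000  -0.0331  -0.0231  +0.0086  +0.0014  +0.0707]
  T[5,:] = [+0.0000  +0.0262  -0.0208  -0.1022  +0.0613  -0.3111]
moduli |λ_i(T)| = 0.3983, 0.1362, 0.0579, 0.0482, 0.0021, 0.0000.
ρ(T) = max|λ| = 0.3983; 0.3983 < 1, so it converges for any x₀.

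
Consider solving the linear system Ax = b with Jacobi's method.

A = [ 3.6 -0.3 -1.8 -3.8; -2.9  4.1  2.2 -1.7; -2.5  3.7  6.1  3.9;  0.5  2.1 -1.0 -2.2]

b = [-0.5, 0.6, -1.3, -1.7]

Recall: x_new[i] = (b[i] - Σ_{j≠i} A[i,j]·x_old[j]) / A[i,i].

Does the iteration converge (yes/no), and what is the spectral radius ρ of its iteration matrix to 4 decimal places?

no, ρ = 1.3286

Write A = D+L+U with D = diag(3.6, 4.1, 6.1, -2.2).
T_J = -D⁻¹(L+U): T[2,3] = -(3.9)/(6.1) = -0.6393; T[2,2] = 0.
  T[0,:] = [+0.0000 +0.0833 +0.5000 +1.0556]
  T[1,:] = [+0.7073 +0.0000 -0.5366 +0.4146]
  T[2,:] = [+0.4098 -0.6066 +0.0000 -0.6393]
  T[3,:] = [+0.2273 +0.9545 -0.4545 +0.0000]
|roots of det(T-λI)|: 1.3286, 0.9395, 0.9395, 0.3721.
ρ(T) = max|λ| = 1.3286; 1.3286 > 1: divergent.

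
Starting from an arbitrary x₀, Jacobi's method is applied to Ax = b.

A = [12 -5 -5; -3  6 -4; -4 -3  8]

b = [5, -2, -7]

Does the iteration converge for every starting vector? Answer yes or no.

Diagonal D = diag(12, 6, 8); L, U strict lower/upper.
Jacobi: T = -D⁻¹(L+U), T[1,0] = -(-3)/(6) = +0.5000; T[1,1] = 0.
  T[0,:] = [+0.0000 +0.4167 +0.4167]
  T[1,:] = [+0.5000 +0.0000 +0.6667]
  T[2,:] = [+0.5000 +0.3750 +0.0000]
moduli |λ_i(T)| = 0.9465, 0.4788, 0.4788.
ρ(T) = max|λ| = 0.9465; 0.9465 < 1, so it converges for any x₀.

yes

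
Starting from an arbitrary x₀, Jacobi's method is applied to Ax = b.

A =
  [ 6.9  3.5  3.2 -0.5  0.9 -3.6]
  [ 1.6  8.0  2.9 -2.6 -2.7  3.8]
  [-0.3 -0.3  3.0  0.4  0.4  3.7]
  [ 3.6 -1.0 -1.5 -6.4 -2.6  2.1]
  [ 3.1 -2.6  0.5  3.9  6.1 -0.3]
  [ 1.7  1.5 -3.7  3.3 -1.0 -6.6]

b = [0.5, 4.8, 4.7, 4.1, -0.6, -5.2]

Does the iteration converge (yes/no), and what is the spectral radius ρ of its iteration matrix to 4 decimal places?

Let D = diag(6.9, 8, 3, -6.4, 6.1, -6.6); L, U the strict triangles.
Jacobi T = -D⁻¹(L+U): T[2,0] = -(-0.3)/(3) = +0.1000; T[2,2] = 0.
  T[0,:] = [+0.0000, -0.5072, -0.4638, +0.0725, -0.1304, +0.5217]
  T[1,:] = [-0.2000, +0.0000, -0.3625, +0.3250, +0.3375, -0.4750]
  T[2,:] = [+0.1000, +0.1000, +0.0000, -0.1333, -0.1333, -1.2333]
  T[3,:] = [+0.5625, -0.1562, -0.2344, +0.0000, -0.4062, +0.3281]
  T[4,:] = [-0.5082, +0.4262, -0.0820, -0.6393, +0.0000, +0.0492]
  T[5,:] = [+0.2576, +0.2273, -0.5606, +0.5000, -0.1515, +0.0000]
|eigenvalues of T|: 1.3401, 0.6401, 0.6401, 0.5513, 0.4486, 0.4486.
ρ = 1.3401; 1.3401 > 1, so it fails to converge.

no, ρ = 1.3401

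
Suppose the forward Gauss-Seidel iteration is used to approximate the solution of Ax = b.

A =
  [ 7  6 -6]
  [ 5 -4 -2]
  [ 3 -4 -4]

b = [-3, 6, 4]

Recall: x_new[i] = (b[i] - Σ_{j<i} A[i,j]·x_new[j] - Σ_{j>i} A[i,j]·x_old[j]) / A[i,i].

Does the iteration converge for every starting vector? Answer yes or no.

no

A = D + L + U where D = diag(7, -4, -4).
Gauss-Seidel: T = -(D+L)⁻¹U, row 0 first, T[0,2] = -(-6)/(7) = +0.8571; later rows by forward substitution.
  T[0,:] = [+0.0000  -0.8571  +0.8571]
  T[1,:] = [+0.0000  -1.0714  +0.5714]
  T[2,:] = [+0.0000  +0.4286  +0.0714]
|eigenvalues of T|: 1.2559, 0.2559, 0.0000.
ρ = 1.2559; 1.2559 > 1, so it fails to converge.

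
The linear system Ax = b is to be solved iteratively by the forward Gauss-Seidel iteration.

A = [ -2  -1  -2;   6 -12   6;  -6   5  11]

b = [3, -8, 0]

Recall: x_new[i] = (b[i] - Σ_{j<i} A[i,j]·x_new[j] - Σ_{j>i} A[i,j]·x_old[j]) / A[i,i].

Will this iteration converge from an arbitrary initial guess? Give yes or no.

yes

Let D = diag(-2, -12, 11); L, U the strict triangles.
T_GS = -(D+L)⁻¹U: row 0 first, T[0,2] = -(-2)/(-2) = -1.0000; later rows by forward substitution.
  T[0,:] = [+0.0000, -0.5000, -1.0000]
  T[1,:] = [+0.0000, -0.2500, -0.0000]
  T[2,:] = [+0.0000, -0.1591, -0.5455]
moduli |λ_i(T)| = 0.5455, 0.2500, 0.0000.
ρ = 0.5455; 0.5455 < 1 ⇒ converges.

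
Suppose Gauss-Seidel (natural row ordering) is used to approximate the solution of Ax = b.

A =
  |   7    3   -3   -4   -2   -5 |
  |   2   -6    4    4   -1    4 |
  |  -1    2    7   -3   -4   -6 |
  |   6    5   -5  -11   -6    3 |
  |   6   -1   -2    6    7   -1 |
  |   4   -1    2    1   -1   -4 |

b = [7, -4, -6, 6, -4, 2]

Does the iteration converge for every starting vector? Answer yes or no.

no

Diagonal D = diag(7, -6, 7, -11, 7, -4); L, U strict lower/upper.
Gauss-Seidel: T = -(D+L)⁻¹U, row 0 first, T[0,5] = -(-5)/(7) = +0.7143; later rows by forward substitution.
  T[0,:] = [+0.0000  -0.4286  +0.4286  +0.5714  +0.2857  +0.7143]
  T[1,:] = [+0.0000  -0.1429  +0.8095  +0.8571  -0.0714  +0.9048]
  T[2,:] = [+0.0000  -0.0204  -0.1701  +0.2653  +0.6327  +0.7007]
  T[3,:] = [+0.0000  -0.2894  +0.6790  +0.5807  -0.7096  +0.7551]
  T[4,:] = [+0.0000  +0.5892  -0.8823  -0.7893  +0.5339  -0.7872]
  T[5,:] = [+0.0000  -0.6227  +0.5315  +0.8323  +0.3090  +1.2240]
eigenvalue magnitudes: 1.1743, 0.8284, 0.3944, 0.2838, 0.0876, 0.0000.
spectral radius ρ = 1.1743; 1.1743 > 1, so it fails to converge.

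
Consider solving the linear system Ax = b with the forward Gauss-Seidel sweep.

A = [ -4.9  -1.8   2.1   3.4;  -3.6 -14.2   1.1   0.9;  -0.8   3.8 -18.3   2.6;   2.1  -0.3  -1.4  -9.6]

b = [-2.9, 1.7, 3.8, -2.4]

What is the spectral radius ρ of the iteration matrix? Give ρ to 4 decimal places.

Diagonal D = diag(-4.9, -14.2, -18.3, -9.6); L, U strict lower/upper.
T_GS = -(D+L)⁻¹U: row 0 first, T[0,2] = -(2.1)/(-4.9) = +0.4286; later rows by forward substitution.
  T[0,:] = [+0.0000 -0.3673 +0.4286 +0.6939]
  T[1,:] = [+0.0000 +0.0931 -0.0312 -0.1125]
  T[2,:] = [+0.0000 +0.0354 -0.0252 +0.0884]
  T[3,:] = [+0.0000 -0.0884 +0.0984 +0.1424]
|λ(T)| sorted: 0.2377, 0.0762, 0.0488, 0.0000.
ρ = 0.2377; 0.2377 < 1, so it converges for any x₀.

0.2377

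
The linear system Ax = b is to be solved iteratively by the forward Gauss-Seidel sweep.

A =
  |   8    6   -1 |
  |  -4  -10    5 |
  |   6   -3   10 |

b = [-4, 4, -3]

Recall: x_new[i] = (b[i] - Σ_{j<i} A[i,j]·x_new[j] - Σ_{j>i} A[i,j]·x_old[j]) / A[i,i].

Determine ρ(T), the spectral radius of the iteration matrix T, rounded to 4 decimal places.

0.6873

Write A = D+L+U with D = diag(8, -10, 10).
GS T = -(D+L)⁻¹U: row 0 first, T[0,1] = -(6)/(8) = -0.7500; later rows by forward substitution.
  T[0,:] = [+0.0000, -0.7500, +0.1250]
  T[1,:] = [+0.0000, +0.3000, +0.4500]
  T[2,:] = [+0.0000, +0.5400, +0.0600]
|eigenvalues of T|: 0.6873, 0.3273, 0.0000.
ρ = 0.6873; 0.6873 < 1: convergent.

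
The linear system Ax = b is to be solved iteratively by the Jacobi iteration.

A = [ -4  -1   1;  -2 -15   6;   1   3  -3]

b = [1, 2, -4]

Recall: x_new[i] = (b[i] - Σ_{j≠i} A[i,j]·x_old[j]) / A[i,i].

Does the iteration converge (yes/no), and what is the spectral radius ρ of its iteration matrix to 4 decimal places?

Write A = D+L+U with D = diag(-4, -15, -3).
T_J = -D⁻¹(L+U): T[2,1] = -(3)/(-3) = +1.0000; T[2,2] = 0.
  T[0,:] = [+0.0000  -0.2500  +0.2500]
  T[1,:] = [-0.1333  +0.0000  +0.4000]
  T[2,:] = [+0.3333  +1.0000  +0.0000]
|roots of det(T-λI)|: 0.7762, 0.6426, 0.1337.
spectral radius ρ = 0.7762; 0.7762 < 1 ⇒ converges.

yes, ρ = 0.7762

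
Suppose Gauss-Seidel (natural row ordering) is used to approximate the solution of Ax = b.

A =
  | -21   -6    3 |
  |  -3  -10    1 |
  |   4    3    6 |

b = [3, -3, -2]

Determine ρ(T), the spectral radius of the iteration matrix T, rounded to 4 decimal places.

0.1584

Write A = D+L+U with D = diag(-21, -10, 6).
Gauss-Seidel: T = -(D+L)⁻¹U, row 0 first, T[0,2] = -(3)/(-21) = +0.1429; later rows by forward substitution.
  T[0,:] = [+0.0000  -0.2857  +0.1429]
  T[1,:] = [+0.0000  +0.0857  +0.0571]
  T[2,:] = [+0.0000  +0.1476  -0.1238]
|roots of det(T-λI)|: 0.1584, 0.1203, 0.0000.
ρ = 0.1584; 0.1584 < 1 ⇒ converges.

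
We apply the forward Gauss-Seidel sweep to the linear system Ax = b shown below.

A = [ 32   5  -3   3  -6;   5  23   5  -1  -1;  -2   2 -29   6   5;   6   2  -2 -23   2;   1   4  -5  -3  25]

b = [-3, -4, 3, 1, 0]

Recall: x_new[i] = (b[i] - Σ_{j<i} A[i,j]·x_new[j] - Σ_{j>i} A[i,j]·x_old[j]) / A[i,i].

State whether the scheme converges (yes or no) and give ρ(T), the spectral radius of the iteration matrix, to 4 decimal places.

yes, ρ = 0.1590

Split A = D + L + U, D = diag(32, 23, -29, -23, 25).
T_GS = -(D+L)⁻¹U: row 0 first, T[0,4] = -(-6)/(32) = +0.1875; later rows by forward substitution.
  T[0,:] = [+0.0000 -0.1562 +0.0938 -0.0938 +0.1875]
  T[1,:] = [+0.0000 +0.0340 -0.2378 +0.0639 +0.0027]
  T[2,:] = [+0.0000 +0.0131 -0.0229 +0.2178 +0.1597]
  T[3,:] = [+0.0000 -0.0389 +0.0058 -0.0378 +0.1222]
  T[4,:] = [+0.0000 -0.0012 +0.0304 +0.0325 +0.0387]
eigenvalue magnitudes: 0.1590, 0.1342, 0.1342, 0.0085, 0.0000.
ρ(T) = max|λ| = 0.1590; 0.1590 < 1 ⇒ converges.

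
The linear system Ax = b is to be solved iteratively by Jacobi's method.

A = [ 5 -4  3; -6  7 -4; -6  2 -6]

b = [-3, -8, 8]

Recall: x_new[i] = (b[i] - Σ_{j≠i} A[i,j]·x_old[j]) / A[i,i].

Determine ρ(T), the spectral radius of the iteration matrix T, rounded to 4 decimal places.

1.3888

Split A = D + L + U, D = diag(5, 7, -6).
T_J = -D⁻¹(L+U): T[1,2] = -(-4)/(7) = +0.5714; T[1,1] = 0.
  T[0,:] = [+0.0000 +0.8000 -0.6000]
  T[1,:] = [+0.8571 +0.0000 +0.5714]
  T[2,:] = [-1.0000 +0.3333 +0.0000]
|roots of det(T-λI)|: 1.3888, 0.8664, 0.5224.
ρ(T) = max|λ| = 1.3888; 1.3888 > 1: divergent.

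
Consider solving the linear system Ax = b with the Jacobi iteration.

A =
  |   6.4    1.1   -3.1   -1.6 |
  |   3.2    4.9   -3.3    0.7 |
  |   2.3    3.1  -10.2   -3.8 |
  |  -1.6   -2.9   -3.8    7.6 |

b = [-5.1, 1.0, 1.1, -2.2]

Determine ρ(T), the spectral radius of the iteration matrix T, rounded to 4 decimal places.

0.8313

Write A = D+L+U with D = diag(6.4, 4.9, -10.2, 7.6).
T_J = -D⁻¹(L+U): T[0,2] = -(-3.1)/(6.4) = +0.4844; T[0,0] = 0.
  T[0,:] = [+0.0000, -0.1719, +0.4844, +0.2500]
  T[1,:] = [-0.6531, +0.0000, +0.6735, -0.1429]
  T[2,:] = [+0.2255, +0.3039, +0.0000, -0.3725]
  T[3,:] = [+0.2105, +0.3816, +0.5000, +0.0000]
|λ(T)| sorted: 0.8313, 0.5646, 0.5646, 0.2195.
ρ(T) = max|λ| = 0.8313; 0.8313 < 1 ⇒ converges.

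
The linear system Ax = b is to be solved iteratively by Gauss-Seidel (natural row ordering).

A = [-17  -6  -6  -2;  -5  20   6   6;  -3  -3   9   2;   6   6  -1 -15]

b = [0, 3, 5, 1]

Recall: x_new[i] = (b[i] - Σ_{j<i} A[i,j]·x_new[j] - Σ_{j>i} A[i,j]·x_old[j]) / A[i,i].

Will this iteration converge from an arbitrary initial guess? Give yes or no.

Write A = D+L+U with D = diag(-17, 20, 9, -15).
GS T = -(D+L)⁻¹U: row 0 first, T[0,1] = -(-6)/(-17) = -0.3529; later rows by forward substitution.
  T[0,:] = [+0.0000  -0.3529  -0.3529  -0.1176]
  T[1,:] = [+0.0000  -0.0882  -0.3882  -0.3294]
  T[2,:] = [+0.0000  -0.1471  -0.2471  -0.3712]
  T[3,:] = [+0.0000  -0.1667  -0.2800  -0.1541]
|eigenvalues of T|: 0.7090, 0.1152, 0.1152, 0.0000.
ρ = 0.7090; 0.7090 < 1, so it converges for any x₀.

yes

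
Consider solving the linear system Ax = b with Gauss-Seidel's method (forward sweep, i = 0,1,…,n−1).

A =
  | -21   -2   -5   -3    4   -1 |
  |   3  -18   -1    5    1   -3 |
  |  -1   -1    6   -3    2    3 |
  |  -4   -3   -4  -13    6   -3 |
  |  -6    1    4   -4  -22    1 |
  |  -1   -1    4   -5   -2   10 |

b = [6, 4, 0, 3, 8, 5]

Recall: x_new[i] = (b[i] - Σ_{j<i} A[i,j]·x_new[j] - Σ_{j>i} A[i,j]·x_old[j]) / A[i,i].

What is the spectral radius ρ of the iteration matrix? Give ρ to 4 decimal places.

0.4712

Write A = D+L+U with D = diag(-21, -18, 6, -13, -22, 10).
T_GS = -(D+L)⁻¹U: row 0 first, T[0,2] = -(-5)/(-21) = -0.2381; later rows by forward substitution.
  T[0,:] = [+0.0000  -0.0952  -0.2381  -0.1429  +0.1905  -0.0476]
  T[1,:] = [+0.0000  -0.0159  -0.0952  +0.2540  +0.0873  -0.1746]
  T[2,:] = [+0.0000  -0.0185  -0.0556  +0.5185  -0.2870  -0.5370]
  T[3,:] = [+0.0000  +0.0387  +0.1123  -0.1742  +0.4711  -0.0106]
  T[4,:] = [+0.0000  +0.0149  +0.0301  +0.1765  -0.1858  -0.0452]
  T[5,:] = [+0.0000  +0.0186  +0.0511  -0.2481  +0.3410  +0.1783]
eigenvalue magnitudes: 0.4712, 0.2289, 0.1291, 0.1147, 0.0035, 0.0000.
spectral radius ρ = 0.4712; 0.4712 < 1 ⇒ converges.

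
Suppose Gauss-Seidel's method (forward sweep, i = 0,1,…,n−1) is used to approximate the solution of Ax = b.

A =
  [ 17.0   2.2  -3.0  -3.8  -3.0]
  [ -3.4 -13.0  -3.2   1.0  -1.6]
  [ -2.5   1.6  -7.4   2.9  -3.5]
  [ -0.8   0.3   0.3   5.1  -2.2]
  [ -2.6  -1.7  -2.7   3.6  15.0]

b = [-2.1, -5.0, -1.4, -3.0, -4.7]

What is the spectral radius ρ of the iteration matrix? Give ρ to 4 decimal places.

Write A = D+L+U with D = diag(17, -13, -7.4, 5.1, 15).
T_GS = -(D+L)⁻¹U: row 0 first, T[0,2] = -(-3)/(17) = +0.1765; later rows by forward substitution.
  T[0,:] = [+0.0000, -0.1294, +0.1765, +0.2235, +0.1765]
  T[1,:] = [+0.0000, +0.0338, -0.2923, +0.0185, -0.1692]
  T[2,:] = [+0.0000, +0.0510, -0.1228, +0.3204, -0.5692]
  T[3,:] = [+0.0000, -0.0253, +0.0521, +0.0151, +0.5025]
  T[4,:] = [+0.0000, -0.0033, -0.0372, +0.0949, -0.2116]
moduli |λ_i(T)| = 0.4430, 0.1740, 0.1100, 0.1100, 0.0000.
spectral radius ρ = 0.4430; 0.4430 < 1 ⇒ converges.

0.4430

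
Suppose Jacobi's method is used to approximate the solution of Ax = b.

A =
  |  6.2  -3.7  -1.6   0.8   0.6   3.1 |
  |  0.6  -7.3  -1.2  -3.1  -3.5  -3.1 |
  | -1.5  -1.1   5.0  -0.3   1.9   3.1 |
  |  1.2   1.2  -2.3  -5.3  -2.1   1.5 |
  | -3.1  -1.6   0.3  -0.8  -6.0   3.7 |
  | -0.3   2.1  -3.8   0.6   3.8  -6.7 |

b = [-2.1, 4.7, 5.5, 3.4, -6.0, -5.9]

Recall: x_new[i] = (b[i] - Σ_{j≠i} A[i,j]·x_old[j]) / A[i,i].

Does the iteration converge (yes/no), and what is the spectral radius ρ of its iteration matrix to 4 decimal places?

Split A = D + L + U, D = diag(6.2, -7.3, 5, -5.3, -6, -6.7).
Jacobi: T = -D⁻¹(L+U), T[3,4] = -(-2.1)/(-5.3) = -0.3962; T[3,3] = 0.
  T[0,:] = [+0.0000  +0.5968  +0.2581  -0.1290  -0.0968  -0.5000]
  T[1,:] = [+0.0822  +0.0000  -0.1644  -0.4247  -0.4795  -0.4247]
  T[2,:] = [+0.3000  +0.2200  +0.0000  +0.0600  -0.3800  -0.6200]
  T[3,:] = [+0.2264  +0.2264  -0.4340  +0.0000  -0.3962  +0.2830]
  T[4,:] = [-0.5167  -0.2667  +0.0500  -0.1333  +0.0000  +0.6167]
  T[5,:] = [-0.0448  +0.3134  -0.5672  +0.0896  +0.5672  +0.0000]
|roots of det(T-λI)|: 1.1931, 0.7463, 0.5200, 0.5200, 0.3951, 0.3951.
spectral radius ρ = 1.1931; 1.1931 > 1 ⇒ diverges.

no, ρ = 1.1931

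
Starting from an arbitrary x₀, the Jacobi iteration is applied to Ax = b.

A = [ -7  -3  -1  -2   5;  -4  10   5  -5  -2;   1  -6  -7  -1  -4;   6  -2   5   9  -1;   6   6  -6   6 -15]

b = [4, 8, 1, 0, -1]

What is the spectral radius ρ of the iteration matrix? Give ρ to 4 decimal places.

A = D + L + U where D = diag(-7, 10, -7, 9, -15).
T_J = -D⁻¹(L+U): T[2,4] = -(-4)/(-7) = -0.5714; T[2,2] = 0.
  T[0,:] = [+0.0000  -0.4286  -0.1429  -0.2857  +0.7143]
  T[1,:] = [+0.4000  +0.0000  -0.5000  +0.5000  +0.2000]
  T[2,:] = [+0.1429  -0.8571  +0.0000  -0.1429  -0.5714]
  T[3,:] = [-0.6667  +0.2222  -0.5556  +0.0000  +0.1111]
  T[4,:] = [+0.4000  +0.4000  -0.4000  +0.4000  +0.0000]
|λ(T)| sorted: 1.2403, 0.8356, 0.8356, 0.4828, 0.2900.
ρ = 1.2403; 1.2403 > 1: divergent.

1.2403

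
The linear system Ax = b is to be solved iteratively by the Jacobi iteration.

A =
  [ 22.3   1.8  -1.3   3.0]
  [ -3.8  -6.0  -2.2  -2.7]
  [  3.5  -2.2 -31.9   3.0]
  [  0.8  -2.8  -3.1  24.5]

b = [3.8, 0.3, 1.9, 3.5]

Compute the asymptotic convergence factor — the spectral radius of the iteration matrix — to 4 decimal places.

0.2890

Split A = D + L + U, D = diag(22.3, -6, -31.9, 24.5).
Jacobi: T = -D⁻¹(L+U), T[0,3] = -(3)/(22.3) = -0.1345; T[0,0] = 0.
  T[0,:] = [+0.0000 -0.0807 +0.0583 -0.1345]
  T[1,:] = [-0.6333 +0.0000 -0.3667 -0.4500]
  T[2,:] = [+0.1097 -0.0690 +0.0000 +0.0940]
  T[3,:] = [-0.0327 +0.1143 +0.1265 +0.0000]
|roots of det(T-λI)|: 0.2890, 0.2210, 0.2210, 0.0395.
ρ = 0.2890; 0.2890 < 1, so it converges for any x₀.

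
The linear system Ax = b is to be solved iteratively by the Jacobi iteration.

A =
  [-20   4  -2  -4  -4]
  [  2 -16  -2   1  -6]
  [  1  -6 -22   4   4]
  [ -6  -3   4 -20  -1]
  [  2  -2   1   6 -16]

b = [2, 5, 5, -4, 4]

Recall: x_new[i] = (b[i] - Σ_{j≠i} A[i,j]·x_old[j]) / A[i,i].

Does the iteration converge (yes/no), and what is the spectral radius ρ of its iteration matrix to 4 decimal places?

yes, ρ = 0.5614

Let D = diag(-20, -16, -22, -20, -16); L, U the strict triangles.
Jacobi: T = -D⁻¹(L+U), T[1,2] = -(-2)/(-16) = -0.1250; T[1,1] = 0.
  T[0,:] = [+0.0000 +0.2000 -0.1000 -0.2000 -0.2000]
  T[1,:] = [+0.1250 +0.0000 -0.1250 +0.0625 -0.3750]
  T[2,:] = [+0.0455 -0.2727 +0.0000 +0.1818 +0.1818]
  T[3,:] = [-0.3000 -0.1500 +0.2000 +0.0000 -0.0500]
  T[4,:] = [+0.1250 -0.1250 +0.0625 +0.3750 +0.0000]
moduli |λ_i(T)| = 0.5614, 0.2927, 0.2752, 0.2752, 0.0193.
ρ(T) = max|λ| = 0.5614; 0.5614 < 1: convergent.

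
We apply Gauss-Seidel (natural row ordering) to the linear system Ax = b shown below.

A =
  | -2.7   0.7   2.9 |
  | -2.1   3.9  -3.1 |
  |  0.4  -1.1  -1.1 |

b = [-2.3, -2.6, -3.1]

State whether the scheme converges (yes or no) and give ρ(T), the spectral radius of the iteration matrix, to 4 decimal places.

Let D = diag(-2.7, 3.9, -1.1); L, U the strict triangles.
GS T = -(D+L)⁻¹U: row 0 first, T[0,1] = -(0.7)/(-2.7) = +0.2593; later rows by forward substitution.
  T[0,:] = [+0.0000, +0.2593, +1.0741]
  T[1,:] = [+0.0000, +0.1396, +1.3732]
  T[2,:] = [+0.0000, -0.0453, -0.9826]
|roots of det(T-λI)|: 0.9241, 0.0811, 0.0000.
ρ(T) = max|λ| = 0.9241; 0.9241 < 1: convergent.

yes, ρ = 0.9241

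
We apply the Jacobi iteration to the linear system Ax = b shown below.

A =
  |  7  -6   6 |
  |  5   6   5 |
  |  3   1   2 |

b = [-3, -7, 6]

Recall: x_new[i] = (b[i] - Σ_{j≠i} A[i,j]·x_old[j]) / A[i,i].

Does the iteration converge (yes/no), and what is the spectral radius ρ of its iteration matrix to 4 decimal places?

no, ρ = 1.2490

Diagonal D = diag(7, 6, 2); L, U strict lower/upper.
Jacobi T = -D⁻¹(L+U): T[1,0] = -(5)/(6) = -0.8333; T[1,1] = 0.
  T[0,:] = [+0.0000  +0.8571  -0.8571]
  T[1,:] = [-0.8333  +0.0000  -0.8333]
  T[2,:] = [-1.5000  -0.5000  +0.0000]
|λ(T)| sorted: 1.2490, 0.7562, 0.7562.
spectral radius ρ = 1.2490; 1.2490 > 1, so it fails to converge.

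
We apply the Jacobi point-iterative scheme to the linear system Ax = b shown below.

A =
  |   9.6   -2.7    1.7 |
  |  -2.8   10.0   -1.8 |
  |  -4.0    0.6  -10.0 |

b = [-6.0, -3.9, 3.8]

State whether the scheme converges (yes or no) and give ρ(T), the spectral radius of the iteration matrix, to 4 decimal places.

yes, ρ = 0.4593

Write A = D+L+U with D = diag(9.6, 10, -10).
Jacobi T = -D⁻¹(L+U): T[0,2] = -(1.7)/(9.6) = -0.1771; T[0,0] = 0.
  T[0,:] = [+0.0000  +0.2813  -0.1771]
  T[1,:] = [+0.2800  +0.0000  +0.1800]
  T[2,:] = [-0.4000  +0.0600  +0.0000]
|eigenvalues of T|: 0.4593, 0.2762, 0.1831.
ρ(T) = max|λ| = 0.4593; 0.4593 < 1, so it converges for any x₀.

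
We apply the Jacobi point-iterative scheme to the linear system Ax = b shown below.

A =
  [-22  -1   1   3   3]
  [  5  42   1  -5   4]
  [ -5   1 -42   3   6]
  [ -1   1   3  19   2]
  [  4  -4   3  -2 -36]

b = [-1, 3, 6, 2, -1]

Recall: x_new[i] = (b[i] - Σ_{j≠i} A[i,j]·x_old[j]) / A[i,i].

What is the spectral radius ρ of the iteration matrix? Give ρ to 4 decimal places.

Diagonal D = diag(-22, 42, -42, 19, -36); L, U strict lower/upper.
T_J = -D⁻¹(L+U): T[0,2] = -(1)/(-22) = +0.0455; T[0,0] = 0.
  T[0,:] = [+0.0000 -0.0455 +0.0455 +0.1364 +0.1364]
  T[1,:] = [-0.1190 +0.0000 -0.0238 +0.1190 -0.0952]
  T[2,:] = [-0.1190 +0.0238 +0.0000 +0.0714 +0.1429]
  T[3,:] = [+0.0526 -0.0526 -0.1579 +0.0000 -0.1053]
  T[4,:] = [+0.1111 -0.1111 +0.0833 -0.0556 +0.0000]
|λ(T)| sorted: 0.2105, 0.1539, 0.1447, 0.1447, 0.1085.
ρ = 0.2105; 0.2105 < 1 ⇒ converges.

0.2105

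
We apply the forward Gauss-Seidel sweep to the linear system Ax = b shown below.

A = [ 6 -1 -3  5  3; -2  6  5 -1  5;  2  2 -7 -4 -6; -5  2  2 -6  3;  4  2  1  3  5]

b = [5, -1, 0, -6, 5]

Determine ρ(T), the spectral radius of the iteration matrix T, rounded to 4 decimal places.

Split A = D + L + U, D = diag(6, 6, -7, -6, 5).
GS T = -(D+L)⁻¹U: row 0 first, T[0,1] = -(-1)/(6) = +0.1667; later rows by forward substitution.
  T[0,:] = [+0.0000, +0.1667, +0.5000, -0.8333, -0.5000]
  T[1,:] = [+0.0000, +0.0556, -0.6667, -0.1111, -1.0000]
  T[2,:] = [+0.0000, +0.0635, -0.0476, -0.8413, -1.2857]
  T[3,:] = [+0.0000, -0.0992, -0.6548, +0.3770, +0.1548]
  T[4,:] = [+0.0000, -0.1087, +0.2690, +0.6532, +0.9643]
|eigenvalues of T|: 1.3547, 0.2894, 0.2845, 0.2845, 0.0000.
spectral radius ρ = 1.3547; 1.3547 > 1: divergent.

1.3547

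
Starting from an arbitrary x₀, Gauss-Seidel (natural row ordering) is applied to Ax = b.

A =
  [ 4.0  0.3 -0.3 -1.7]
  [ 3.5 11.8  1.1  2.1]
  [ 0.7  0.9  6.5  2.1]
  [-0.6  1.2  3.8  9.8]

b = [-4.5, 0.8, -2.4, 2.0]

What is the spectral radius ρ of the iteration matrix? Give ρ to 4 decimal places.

0.1596

Split A = D + L + U, D = diag(4, 11.8, 6.5, 9.8).
GS T = -(D+L)⁻¹U: row 0 first, T[0,1] = -(0.3)/(4) = -0.0750; later rows by forward substitution.
  T[0,:] = [+0.0000 -0.0750 +0.0750 +0.4250]
  T[1,:] = [+0.0000 +0.0222 -0.1155 -0.3040]
  T[2,:] = [+0.0000 +0.0050 +0.0079 -0.3268]
  T[3,:] = [+0.0000 -0.0093 +0.0157 +0.1899]
moduli |λ_i(T)| = 0.1596, 0.0724, 0.0120, 0.0000.
ρ(T) = max|λ| = 0.1596; 0.1596 < 1, so it converges for any x₀.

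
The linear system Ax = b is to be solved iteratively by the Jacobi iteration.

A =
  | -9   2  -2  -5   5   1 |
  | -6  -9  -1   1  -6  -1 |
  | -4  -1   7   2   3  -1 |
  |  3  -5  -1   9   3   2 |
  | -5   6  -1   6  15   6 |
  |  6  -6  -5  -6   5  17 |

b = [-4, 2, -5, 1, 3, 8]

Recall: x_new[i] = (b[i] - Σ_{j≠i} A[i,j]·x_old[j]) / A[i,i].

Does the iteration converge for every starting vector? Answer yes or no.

Write A = D+L+U with D = diag(-9, -9, 7, 9, 15, 17).
Jacobi: T = -D⁻¹(L+U), T[0,1] = -(2)/(-9) = +0.2222; T[0,0] = 0.
  T[0,:] = [+0.0000  +0.2222  -0.2222  -0.5556  +0.5556  +0.1111]
  T[1,:] = [-0.6667  +0.0000  -0.1111  +0.1111  -0.6667  -0.1111]
  T[2,:] = [+0.5714  +0.1429  +0.0000  -0.2857  -0.4286  +0.1429]
  T[3,:] = [-0.3333  +0.5556  +0.1111  +0.0000  -0.3333  -0.2222]
  T[4,:] = [+0.3333  -0.4000  +0.0667  -0.4000  +0.0000  -0.4000]
  T[5,:] = [-0.3529  +0.3529  +0.2941  +0.3529  -0.2941  +0.0000]
|roots of det(T-λI)|: 1.1738, 0.6457, 0.6457, 0.5892, 0.5892, 0.1975.
spectral radius ρ = 1.1738; 1.1738 > 1, so it fails to converge.

no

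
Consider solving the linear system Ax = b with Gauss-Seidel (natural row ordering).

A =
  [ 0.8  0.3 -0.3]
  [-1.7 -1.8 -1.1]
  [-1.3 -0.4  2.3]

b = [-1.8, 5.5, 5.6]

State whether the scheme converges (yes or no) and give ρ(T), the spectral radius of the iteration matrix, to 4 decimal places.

Write A = D+L+U with D = diag(0.8, -1.8, 2.3).
T_GS = -(D+L)⁻¹U: row 0 first, T[0,2] = -(-0.3)/(0.8) = +0.3750; later rows by forward substitution.
  T[0,:] = [+0.0000 -0.3750 +0.3750]
  T[1,:] = [+0.0000 +0.3542 -0.9653]
  T[2,:] = [+0.0000 -0.1504 +0.0441]
|eigenvalues of T|: 0.6104, 0.2122, 0.0000.
ρ(T) = max|λ| = 0.6104; 0.6104 < 1 ⇒ converges.

yes, ρ = 0.6104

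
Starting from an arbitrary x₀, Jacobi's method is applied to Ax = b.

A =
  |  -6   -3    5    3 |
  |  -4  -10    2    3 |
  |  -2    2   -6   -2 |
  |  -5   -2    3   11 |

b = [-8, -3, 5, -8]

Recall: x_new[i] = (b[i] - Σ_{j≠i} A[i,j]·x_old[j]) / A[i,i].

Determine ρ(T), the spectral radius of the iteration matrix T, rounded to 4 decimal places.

0.8801

Write A = D+L+U with D = diag(-6, -10, -6, 11).
T_J = -D⁻¹(L+U): T[1,0] = -(-4)/(-10) = -0.4000; T[1,1] = 0.
  T[0,:] = [+0.0000, -0.5000, +0.8333, +0.5000]
  T[1,:] = [-0.4000, +0.0000, +0.2000, +0.3000]
  T[2,:] = [-0.3333, +0.3333, +0.0000, -0.3333]
  T[3,:] = [+0.4545, +0.1818, -0.2727, +0.0000]
moduli |λ_i(T)| = 0.8801, 0.5126, 0.5126, 0.2315.
spectral radius ρ = 0.8801; 0.8801 < 1 ⇒ converges.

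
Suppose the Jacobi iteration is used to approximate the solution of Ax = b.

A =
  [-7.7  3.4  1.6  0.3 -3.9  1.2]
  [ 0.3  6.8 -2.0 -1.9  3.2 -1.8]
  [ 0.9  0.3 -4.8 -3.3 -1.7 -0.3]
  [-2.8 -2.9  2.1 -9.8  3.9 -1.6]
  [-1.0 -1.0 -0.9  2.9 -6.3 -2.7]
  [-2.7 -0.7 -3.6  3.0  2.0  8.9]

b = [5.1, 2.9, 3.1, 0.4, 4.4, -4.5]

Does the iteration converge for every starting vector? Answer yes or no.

no

Let D = diag(-7.7, 6.8, -4.8, -9.8, -6.3, 8.9); L, U the strict triangles.
Jacobi T = -D⁻¹(L+U): T[3,5] = -(-1.6)/(-9.8) = -0.1633; T[3,3] = 0.
  T[0,:] = [+0.0000 +0.4416 +0.2078 +0.0390 -0.5065 +0.1558]
  T[1,:] = [-0.0441 +0.0000 +0.2941 +0.2794 -0.4706 +0.2647]
  T[2,:] = [+0.1875 +0.0625 +0.0000 -0.6875 -0.3542 -0.0625]
  T[3,:] = [-0.2857 -0.2959 +0.2143 +0.0000 +0.3980 -0.1633]
  T[4,:] = [-0.1587 -0.1587 -0.1429 +0.4603 +0.0000 -0.4286]
  T[5,:] = [+0.3034 +0.0787 +0.4045 -0.3371 -0.2247 +0.0000]
|roots of det(T-λI)|: 1.1527, 0.6249, 0.6249, 0.3683, 0.3402, 0.3402.
ρ = 1.1527; 1.1527 > 1 ⇒ diverges.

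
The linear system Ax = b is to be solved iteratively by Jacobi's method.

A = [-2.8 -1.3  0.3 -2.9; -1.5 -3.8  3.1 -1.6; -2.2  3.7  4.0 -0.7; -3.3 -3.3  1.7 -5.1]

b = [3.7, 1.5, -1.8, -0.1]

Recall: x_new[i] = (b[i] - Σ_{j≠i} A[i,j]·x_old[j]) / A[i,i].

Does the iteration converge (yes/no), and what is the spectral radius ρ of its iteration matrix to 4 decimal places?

no, ρ = 1.2393

Let D = diag(-2.8, -3.8, 4, -5.1); L, U the strict triangles.
T_J = -D⁻¹(L+U): T[2,1] = -(3.7)/(4) = -0.9250; T[2,2] = 0.
  T[0,:] = [+0.0000 -0.4643 +0.1071 -1.0357]
  T[1,:] = [-0.3947 +0.0000 +0.8158 -0.4211]
  T[2,:] = [+0.5500 -0.9250 +0.0000 +0.1750]
  T[3,:] = [-0.6471 -0.6471 +0.3333 +0.0000]
eigenvalue magnitudes: 1.2393, 0.8378, 0.8378, 0.8163.
spectral radius ρ = 1.2393; 1.2393 > 1: divergent.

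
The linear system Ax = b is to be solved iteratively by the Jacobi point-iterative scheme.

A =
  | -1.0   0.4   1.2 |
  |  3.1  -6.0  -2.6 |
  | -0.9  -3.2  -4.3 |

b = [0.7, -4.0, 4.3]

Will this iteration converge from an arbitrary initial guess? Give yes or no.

Diagonal D = diag(-1, -6, -4.3); L, U strict lower/upper.
T_J = -D⁻¹(L+U): T[1,0] = -(3.1)/(-6) = +0.5167; T[1,1] = 0.
  T[0,:] = [+0.0000 +0.4000 +1.2000]
  T[1,:] = [+0.5167 +0.0000 -0.4333]
  T[2,:] = [-0.2093 -0.7442 +0.0000]
moduli |λ_i(T)| = 0.8742, 0.6973, 0.6973.
ρ = 0.8742; 0.8742 < 1, so it converges for any x₀.

yes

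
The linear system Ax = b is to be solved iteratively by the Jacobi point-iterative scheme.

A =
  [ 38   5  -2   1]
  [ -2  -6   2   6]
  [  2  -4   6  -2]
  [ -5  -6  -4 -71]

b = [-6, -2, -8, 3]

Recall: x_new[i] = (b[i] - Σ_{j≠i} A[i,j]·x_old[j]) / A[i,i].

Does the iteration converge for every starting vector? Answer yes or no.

Let D = diag(38, -6, 6, -71); L, U the strict triangles.
Jacobi: T = -D⁻¹(L+U), T[3,2] = -(-4)/(-71) = -0.0563; T[3,3] = 0.
  T[0,:] = [+0.0000  -0.1316  +0.0526  -0.0263]
  T[1,:] = [-0.3333  +0.0000  +0.3333  +1.0000]
  T[2,:] = [-0.3333  +0.6667  +0.0000  +0.3333]
  T[3,:] = [-0.0704  -0.0845  -0.0563  +0.0000]
eigenvalue magnitudes: 0.4524, 0.3354, 0.3354, 0.0995.
ρ = 0.4524; 0.4524 < 1, so it converges for any x₀.

yes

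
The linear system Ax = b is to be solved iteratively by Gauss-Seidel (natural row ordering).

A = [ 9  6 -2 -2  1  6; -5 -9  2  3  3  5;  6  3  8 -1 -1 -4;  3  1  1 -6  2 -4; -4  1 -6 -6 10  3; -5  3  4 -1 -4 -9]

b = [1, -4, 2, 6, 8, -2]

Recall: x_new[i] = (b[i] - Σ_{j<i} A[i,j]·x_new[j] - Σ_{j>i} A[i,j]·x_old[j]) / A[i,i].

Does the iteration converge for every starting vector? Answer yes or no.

no

Let D = diag(9, -9, 8, -6, 10, -9); L, U the strict triangles.
Gauss-Seidel: T = -(D+L)⁻¹U, row 0 first, T[0,3] = -(-2)/(9) = +0.2222; later rows by forward substitution.
  T[0,:] = [+0.0000 -0.6667 +0.2222 +0.2222 -0.1111 -0.6667]
  T[1,:] = [+0.0000 +0.3704 +0.0988 +0.2099 +0.3951 +0.9259]
  T[2,:] = [+0.0000 +0.3611 -0.2037 -0.1204 +0.0602 +0.6528]
  T[3,:] = [+0.0000 -0.2114 +0.0936 +0.1260 +0.3537 -0.7369]
  T[4,:] = [+0.0000 -0.2139 +0.0130 +0.0713 +0.1644 -0.7097]
  T[5,:] = [+0.0000 +0.7729 -0.1972 -0.1527 +0.1078 +1.3664]
|λ(T)| sorted: 1.6766, 0.5390, 0.2590, 0.0720, 0.0611, 0.0000.
ρ = 1.6766; 1.6766 > 1 ⇒ diverges.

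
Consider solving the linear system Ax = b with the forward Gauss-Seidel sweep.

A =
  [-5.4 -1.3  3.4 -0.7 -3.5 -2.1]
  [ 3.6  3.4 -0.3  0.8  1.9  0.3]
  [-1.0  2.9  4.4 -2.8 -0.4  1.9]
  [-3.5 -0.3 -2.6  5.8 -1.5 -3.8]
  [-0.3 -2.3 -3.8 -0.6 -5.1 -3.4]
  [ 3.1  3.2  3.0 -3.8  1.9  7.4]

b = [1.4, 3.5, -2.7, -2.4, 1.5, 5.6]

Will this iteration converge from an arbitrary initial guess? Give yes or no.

Write A = D+L+U with D = diag(-5.4, 3.4, 4.4, 5.8, -5.1, 7.4).
GS T = -(D+L)⁻¹U: row 0 first, T[0,2] = -(3.4)/(-5.4) = +0.6296; later rows by forward substitution.
  T[0,:] = [+0.0000 -0.2407 +0.6296 -0.1296 -0.6481 -0.3889]
  T[1,:] = [+0.0000 +0.2549 -0.5784 -0.0980 +0.1275 +0.3235]
  T[2,:] = [+0.0000 -0.2227 +0.5243 +0.6715 -0.1404 -0.7334]
  T[3,:] = [+0.0000 -0.2319 +0.5851 +0.2177 -0.1888 +0.1085]
  T[4,:] = [+0.0000 +0.0924 -0.2357 -0.4741 +0.1075 -0.2560]
  T[5,:] = [+0.0000 -0.0619 +0.1348 +0.0580 +0.1488 +0.4418]
moduli |λ_i(T)| = 1.2414, 0.4157, 0.4157, 0.3092, 0.0147, 0.0000.
ρ = 1.2414; 1.2414 > 1: divergent.

no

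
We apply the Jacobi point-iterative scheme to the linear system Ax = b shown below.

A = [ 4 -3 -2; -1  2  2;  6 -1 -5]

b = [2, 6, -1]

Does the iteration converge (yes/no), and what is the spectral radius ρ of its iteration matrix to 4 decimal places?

no, ρ = 1.3674

Let D = diag(4, 2, -5); L, U the strict triangles.
Jacobi: T = -D⁻¹(L+U), T[2,1] = -(-1)/(-5) = -0.2000; T[2,2] = 0.
  T[0,:] = [+0.0000 +0.7500 +0.5000]
  T[1,:] = [+0.5000 +0.0000 -1.0000]
  T[2,:] = [+1.2000 -0.2000 +0.0000]
|roots of det(T-λI)|: 1.3674, 0.8335, 0.8335.
ρ(T) = max|λ| = 1.3674; 1.3674 > 1: divergent.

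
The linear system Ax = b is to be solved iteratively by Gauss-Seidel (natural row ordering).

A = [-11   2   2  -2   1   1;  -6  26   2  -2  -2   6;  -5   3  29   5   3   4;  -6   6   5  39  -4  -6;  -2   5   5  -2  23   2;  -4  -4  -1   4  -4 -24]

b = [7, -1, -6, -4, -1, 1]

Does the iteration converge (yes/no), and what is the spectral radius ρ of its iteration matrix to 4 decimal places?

yes, ρ = 0.1654

Split A = D + L + U, D = diag(-11, 26, 29, 39, 23, -24).
T_GS = -(D+L)⁻¹U: row 0 first, T[0,1] = -(2)/(-11) = +0.1818; later rows by forward substitution.
  T[0,:] = [+0.0000, +0.1818, +0.1818, -0.1818, +0.0909, +0.0909]
  T[1,:] = [+0.0000, +0.0420, -0.0350, +0.0350, +0.0979, -0.2098]
  T[2,:] = [+0.0000, +0.0270, +0.0350, -0.2074, -0.0979, -0.1006]
  T[3,:] = [+0.0000, +0.0181, +0.0289, -0.0068, +0.1140, +0.2130]
  T[4,:] = [+0.0000, +0.0024, +0.0183, +0.0211, +0.0178, +0.0069]
  T[5,:] = [+0.0000, -0.0358, -0.0242, +0.0285, -0.0114, +0.0583]
|roots of det(T-λI)|: 0.1654, 0.0715, 0.0715, 0.0651, 0.0651, 0.0000.
ρ(T) = max|λ| = 0.1654; 0.1654 < 1 ⇒ converges.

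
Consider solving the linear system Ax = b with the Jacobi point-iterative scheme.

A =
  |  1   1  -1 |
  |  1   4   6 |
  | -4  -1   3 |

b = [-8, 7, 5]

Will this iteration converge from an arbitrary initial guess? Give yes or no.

no

Split A = D + L + U, D = diag(1, 4, 3).
Jacobi T = -D⁻¹(L+U): T[1,2] = -(6)/(4) = -1.5000; T[1,1] = 0.
  T[0,:] = [+0.0000  -1.0000  +1.0000]
  T[1,:] = [-0.2500  +0.0000  -1.5000]
  T[2,:] = [+1.3333  +0.3333  +0.0000]
|eigenvalues of T|: 1.5288, 1.1197, 1.1197.
ρ(T) = max|λ| = 1.5288; 1.5288 > 1, so it fails to converge.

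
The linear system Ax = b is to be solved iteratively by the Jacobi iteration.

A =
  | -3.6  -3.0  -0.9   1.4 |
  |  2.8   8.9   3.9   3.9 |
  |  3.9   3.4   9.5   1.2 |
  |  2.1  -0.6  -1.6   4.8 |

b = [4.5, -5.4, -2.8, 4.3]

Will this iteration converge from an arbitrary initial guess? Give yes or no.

Diagonal D = diag(-3.6, 8.9, 9.5, 4.8); L, U strict lower/upper.
Jacobi T = -D⁻¹(L+U): T[3,2] = -(-1.6)/(4.8) = +0.3333; T[3,3] = 0.
  T[0,:] = [+0.0000, -0.8333, -0.2500, +0.3889]
  T[1,:] = [-0.3146, +0.0000, -0.4382, -0.4382]
  T[2,:] = [-0.4105, -0.3579, +0.0000, -0.1263]
  T[3,:] = [-0.4375, +0.1250, +0.3333, +0.0000]
eigenvalue magnitudes: 0.8626, 0.6127, 0.6127, 0.1631.
spectral radius ρ = 0.8626; 0.8626 < 1: convergent.

yes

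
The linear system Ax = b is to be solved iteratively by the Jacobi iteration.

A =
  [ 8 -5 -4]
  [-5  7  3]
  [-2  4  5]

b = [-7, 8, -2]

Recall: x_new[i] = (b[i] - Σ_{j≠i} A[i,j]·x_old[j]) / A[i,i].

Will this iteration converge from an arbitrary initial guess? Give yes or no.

Split A = D + L + U, D = diag(8, 7, 5).
Jacobi T = -D⁻¹(L+U): T[2,0] = -(-2)/(5) = +0.4000; T[2,2] = 0.
  T[0,:] = [+0.0000 +0.6250 +0.5000]
  T[1,:] = [+0.7143 +0.0000 -0.4286]
  T[2,:] = [+0.4000 -0.8000 +0.0000]
|roots of det(T-λI)|: 1.1532, 0.5837, 0.5837.
ρ = 1.1532; 1.1532 > 1: divergent.

no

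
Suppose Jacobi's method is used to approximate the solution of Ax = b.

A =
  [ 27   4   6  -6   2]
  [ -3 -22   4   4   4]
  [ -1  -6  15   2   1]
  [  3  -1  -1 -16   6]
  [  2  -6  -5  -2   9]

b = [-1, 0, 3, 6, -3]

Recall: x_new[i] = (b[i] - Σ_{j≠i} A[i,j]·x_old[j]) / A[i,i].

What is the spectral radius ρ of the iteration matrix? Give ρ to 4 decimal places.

0.5798

Diagonal D = diag(27, -22, 15, -16, 9); L, U strict lower/upper.
Jacobi: T = -D⁻¹(L+U), T[1,4] = -(4)/(-22) = +0.1818; T[1,1] = 0.
  T[0,:] = [+0.0000, -0.1481, -0.2222, +0.2222, -0.0741]
  T[1,:] = [-0.1364, +0.0000, +0.1818, +0.1818, +0.1818]
  T[2,:] = [+0.0667, +0.4000, +0.0000, -0.1333, -0.0667]
  T[3,:] = [+0.1875, -0.0625, -0.0625, +0.0000, +0.3750]
  T[4,:] = [-0.2222, +0.6667, +0.5556, +0.2222, +0.0000]
|λ(T)| sorted: 0.5798, 0.4356, 0.2161, 0.2161, 0.2095.
ρ = 0.5798; 0.5798 < 1, so it converges for any x₀.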